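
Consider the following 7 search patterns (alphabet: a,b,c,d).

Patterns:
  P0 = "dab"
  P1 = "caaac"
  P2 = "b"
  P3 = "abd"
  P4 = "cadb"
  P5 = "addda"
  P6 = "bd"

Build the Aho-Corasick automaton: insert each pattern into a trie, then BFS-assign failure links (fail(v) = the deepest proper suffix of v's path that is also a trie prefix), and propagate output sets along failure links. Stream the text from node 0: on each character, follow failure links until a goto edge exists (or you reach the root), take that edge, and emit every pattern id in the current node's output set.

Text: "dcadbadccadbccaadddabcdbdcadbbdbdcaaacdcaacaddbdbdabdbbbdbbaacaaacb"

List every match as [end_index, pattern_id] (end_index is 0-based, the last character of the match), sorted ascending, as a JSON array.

Build automaton:
Trie (insert patterns):
  n0 'ε': a→10 b→9 c→4 d→1
  n1 'd': a→2
  n2 'da': b→3
  n3 'dab': ·  ←P0
  n4 'c': a→5
  n5 'ca': a→6 d→13
  n6 'caa': a→7
  n7 'caaa': c→8
  n8 'caaac': ·  ←P1
  n9 'b': d→19  ←P2
  n10 'a': b→11 d→15
  n11 'ab': d→12
  n12 'abd': ·  ←P3
  n13 'cad': b→14
  n14 'cadb': ·  ←P4
  n15 'ad': d→16
  n16 'add': d→17
  n17 'addd': a→18
  n18 'addda': ·  ←P5
  n19 'bd': ·  ←P6

BFS fail/out derivation:
  fail(1) 'd': from fail(0)=0 chase 'd': 0 ⇒ 0;  out=∅∪out(0)=∅
  fail(4) 'c': from fail(0)=0 chase 'c': 0 ⇒ 0;  out=∅∪out(0)=∅
  fail(9) 'b': from fail(0)=0 chase 'b': 0 ⇒ 0;  out={2}∪out(0)={2}
  fail(10) 'a': from fail(0)=0 chase 'a': 0 ⇒ 0;  out=∅∪out(0)=∅
  fail(2) 'da': from fail(1)=0 chase 'a': 0 ⇒ 10;  out=∅∪out(10)=∅
  fail(5) 'ca': from fail(4)=0 chase 'a': 0 ⇒ 10;  out=∅∪out(10)=∅
  fail(11) 'ab': from fail(10)=0 chase 'b': 0 ⇒ 9;  out=∅∪out(9)={2}
  fail(15) 'ad': from fail(10)=0 chase 'd': 0 ⇒ 1;  out=∅∪out(1)=∅
  fail(19) 'bd': from fail(9)=0 chase 'd': 0 ⇒ 1;  out={6}∪out(1)={6}
  fail(3) 'dab': from fail(2)=10 chase 'b': 10 ⇒ 11;  out={0}∪out(11)={0,2}
  fail(6) 'caa': from fail(5)=10 chase 'a': 10→0 ⇒ 10;  out=∅∪out(10)=∅
  fail(12) 'abd': from fail(11)=9 chase 'd': 9 ⇒ 19;  out={3}∪out(19)={3,6}
  fail(13) 'cad': from fail(5)=10 chase 'd': 10 ⇒ 15;  out=∅∪out(15)=∅
  fail(16) 'add': from fail(15)=1 chase 'd': 1→0 ⇒ 1;  out=∅∪out(1)=∅
  fail(7) 'caaa': from fail(6)=10 chase 'a': 10→0 ⇒ 10;  out=∅∪out(10)=∅
  fail(14) 'cadb': from fail(13)=15 chase 'b': 15→1→0 ⇒ 9;  out={4}∪out(9)={2,4}
  fail(17) 'addd': from fail(16)=1 chase 'd': 1→0 ⇒ 1;  out=∅∪out(1)=∅
  fail(8) 'caaac': from fail(7)=10 chase 'c': 10→0 ⇒ 4;  out={1}∪out(4)={1}
  fail(18) 'addda': from fail(17)=1 chase 'a': 1 ⇒ 2;  out={5}∪out(2)={5}

Text stream:
pos 0 'd': at 1
pos 1 'c': at 4 ·f
pos 2 'a': at 5
pos 3 'd': at 13
pos 4 'b': at 14  emit P2@[4:4],P4@[1:4]
pos 5 'a': at 10 ·f
pos 6 'd': at 15
pos 7 'c': at 4 ·f
pos 8 'c': at 4 ·f
pos 9 'a': at 5
pos 10 'd': at 13
pos 11 'b': at 14  emit P2@[11:11],P4@[8:11]
pos 12 'c': at 4 ·f
pos 13 'c': at 4 ·f
pos 14 'a': at 5
pos 15 'a': at 6
pos 16 'd': at 15 ·f
pos 17 'd': at 16
pos 18 'd': at 17
pos 19 'a': at 18  emit P5@[15:19]
pos 20 'b': at 3 ·f  emit P0@[18:20],P2@[20:20]
pos 21 'c': at 4 ·f
pos 22 'd': at 1 ·f
pos 23 'b': at 9 ·f  emit P2@[23:23]
pos 24 'd': at 19  emit P6@[23:24]
pos 25 'c': at 4 ·f
pos 26 'a': at 5
pos 27 'd': at 13
pos 28 'b': at 14  emit P2@[28:28],P4@[25:28]
pos 29 'b': at 9 ·f  emit P2@[29:29]
pos 30 'd': at 19  emit P6@[29:30]
pos 31 'b': at 9 ·f  emit P2@[31:31]
pos 32 'd': at 19  emit P6@[31:32]
pos 33 'c': at 4 ·f
pos 34 'a': at 5
pos 35 'a': at 6
pos 36 'a': at 7
pos 37 'c': at 8  emit P1@[33:37]
pos 38 'd': at 1 ·f
pos 39 'c': at 4 ·f
pos 40 'a': at 5
pos 41 'a': at 6
pos 42 'c': at 4 ·f
pos 43 'a': at 5
pos 44 'd': at 13
pos 45 'd': at 16 ·f
pos 46 'b': at 9 ·f  emit P2@[46:46]
pos 47 'd': at 19  emit P6@[46:47]
pos 48 'b': at 9 ·f  emit P2@[48:48]
pos 49 'd': at 19  emit P6@[48:49]
pos 50 'a': at 2 ·f
pos 51 'b': at 3  emit P0@[49:51],P2@[51:51]
pos 52 'd': at 12 ·f  emit P3@[50:52],P6@[51:52]
pos 53 'b': at 9 ·f  emit P2@[53:53]
pos 54 'b': at 9 ·f  emit P2@[54:54]
pos 55 'b': at 9 ·f  emit P2@[55:55]
pos 56 'd': at 19  emit P6@[55:56]
pos 57 'b': at 9 ·f  emit P2@[57:57]
pos 58 'b': at 9 ·f  emit P2@[58:58]
pos 59 'a': at 10 ·f
pos 60 'a': at 10 ·f
pos 61 'c': at 4 ·f
pos 62 'a': at 5
pos 63 'a': at 6
pos 64 'a': at 7
pos 65 'c': at 8  emit P1@[61:65]
pos 66 'b': at 9 ·f  emit P2@[66:66]

Result: [[4,2],[4,4],[11,2],[11,4],[19,5],[20,0],[20,2],[23,2],[24,6],[28,2],[28,4],[29,2],[30,6],[31,2],[32,6],[37,1],[46,2],[47,6],[48,2],[49,6],[51,0],[51,2],[52,3],[52,6],[53,2],[54,2],[55,2],[56,6],[57,2],[58,2],[65,1],[66,2]]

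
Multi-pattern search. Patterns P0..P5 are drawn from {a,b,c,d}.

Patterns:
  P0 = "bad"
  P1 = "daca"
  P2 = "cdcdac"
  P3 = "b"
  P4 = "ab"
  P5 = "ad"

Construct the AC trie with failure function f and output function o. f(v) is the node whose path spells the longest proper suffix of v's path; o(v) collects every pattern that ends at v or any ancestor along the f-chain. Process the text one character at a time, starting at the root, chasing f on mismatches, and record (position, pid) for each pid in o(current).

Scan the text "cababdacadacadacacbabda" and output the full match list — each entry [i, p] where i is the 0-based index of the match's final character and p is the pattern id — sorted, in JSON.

Construct AC machine:
Trie (insert patterns):
  0='ε' goto a→14 b→1 c→8 d→4
  1='b' goto a→2  ←P3
  2='ba' goto d→3
  3='bad' goto ·  ←P0
  4='d' goto a→5
  5='da' goto c→6
  6='dac' goto a→7
  7='daca' goto ·  ←P1
  8='c' goto d→9
  9='cd' goto c→10
  10='cdc' goto d→11
  11='cdcd' goto a→12
  12='cdcda' goto c→13
  13='cdcdac' goto ·  ←P2
  14='a' goto b→15 d→16
  15='ab' goto ·  ←P4
  16='ad' goto ·  ←P5

BFS fail/out derivation:
  fail(1) 'b': from fail(0)=0 chase 'b': 0 ⇒ 0;  out={3}∪out(0)={3}
  fail(4) 'd': from fail(0)=0 chase 'd': 0 ⇒ 0;  out=∅∪out(0)=∅
  fail(8) 'c': from fail(0)=0 chase 'c': 0 ⇒ 0;  out=∅∪out(0)=∅
  fail(14) 'a': from fail(0)=0 chase 'a': 0 ⇒ 0;  out=∅∪out(0)=∅
  fail(2) 'ba': from fail(1)=0 chase 'a': 0 ⇒ 14;  out=∅∪out(14)=∅
  fail(5) 'da': from fail(4)=0 chase 'a': 0 ⇒ 14;  out=∅∪out(14)=∅
  fail(9) 'cd': from fail(8)=0 chase 'd': 0 ⇒ 4;  out=∅∪out(4)=∅
  fail(15) 'ab': from fail(14)=0 chase 'b': 0 ⇒ 1;  out={4}∪out(1)={3,4}
  fail(16) 'ad': from fail(14)=0 chase 'd': 0 ⇒ 4;  out={5}∪out(4)={5}
  fail(3) 'bad': from fail(2)=14 chase 'd': 14 ⇒ 16;  out={0}∪out(16)={0,5}
  fail(6) 'dac': from fail(5)=14 chase 'c': 14→0 ⇒ 8;  out=∅∪out(8)=∅
  fail(10) 'cdc': from fail(9)=4 chase 'c': 4→0 ⇒ 8;  out=∅∪out(8)=∅
  fail(7) 'daca': from fail(6)=8 chase 'a': 8→0 ⇒ 14;  out={1}∪out(14)={1}
  fail(11) 'cdcd': from fail(10)=8 chase 'd': 8 ⇒ 9;  out=∅∪out(9)=∅
  fail(12) 'cdcda': from fail(11)=9 chase 'a': 9→4 ⇒ 5;  out=∅∪out(5)=∅
  fail(13) 'cdcdac': from fail(12)=5 chase 'c': 5 ⇒ 6;  out={2}∪out(6)={2}

Text stream:
[0] read 'c'  n0⇒n8
[1] read 'a'  n8⇒n14 (fail-walked)
[2] read 'b'  n14⇒n15  → match P3@[2:2],P4@[1:2]
[3] read 'a'  n15⇒n2 (fail-walked)
[4] read 'b'  n2⇒n15 (fail-walked)  → match P3@[4:4],P4@[3:4]
[5] read 'd'  n15⇒n4 (fail-walked)
[6] read 'a'  n4⇒n5
[7] read 'c'  n5⇒n6
[8] read 'a'  n6⇒n7  → match P1@[5:8]
[9] read 'd'  n7⇒n16 (fail-walked)  → match P5@[8:9]
[10] read 'a'  n16⇒n5 (fail-walked)
[11] read 'c'  n5⇒n6
[12] read 'a'  n6⇒n7  → match P1@[9:12]
[13] read 'd'  n7⇒n16 (fail-walked)  → match P5@[12:13]
[14] read 'a'  n16⇒n5 (fail-walked)
[15] read 'c'  n5⇒n6
[16] read 'a'  n6⇒n7  → match P1@[13:16]
[17] read 'c'  n7⇒n8 (fail-walked)
[18] read 'b'  n8⇒n1 (fail-walked)  → match P3@[18:18]
[19] read 'a'  n1⇒n2
[20] read 'b'  n2⇒n15 (fail-walked)  → match P3@[20:20],P4@[19:20]
[21] read 'd'  n15⇒n4 (fail-walked)
[22] read 'a'  n4⇒n5

All matches (sorted): [[2,3],[2,4],[4,3],[4,4],[8,1],[9,5],[12,1],[13,5],[16,1],[18,3],[20,3],[20,4]]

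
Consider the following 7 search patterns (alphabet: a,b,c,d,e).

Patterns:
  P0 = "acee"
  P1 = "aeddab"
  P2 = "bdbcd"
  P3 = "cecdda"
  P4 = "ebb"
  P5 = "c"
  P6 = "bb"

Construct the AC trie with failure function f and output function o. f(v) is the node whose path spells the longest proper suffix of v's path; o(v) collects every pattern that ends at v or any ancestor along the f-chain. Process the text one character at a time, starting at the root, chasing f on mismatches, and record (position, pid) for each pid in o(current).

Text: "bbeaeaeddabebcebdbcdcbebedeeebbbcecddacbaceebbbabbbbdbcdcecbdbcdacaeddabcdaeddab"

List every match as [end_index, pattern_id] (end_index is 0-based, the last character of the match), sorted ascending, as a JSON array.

Build automaton:
Trie nodes:
  0='ε' goto a→1 b→10 c→15 e→21
  1='a' goto c→2 e→5
  2='ac' goto e→3
  3='ace' goto e→4
  4='acee' goto ·  [P0 ends]
  5='ae' goto d→6
  6='aed' goto d→7
  7='aedd' goto a→8
  8='aedda' goto b→9
  9='aeddab' goto ·  [P1 ends]
  10='b' goto b→24 d→11
  11='bd' goto b→12
  12='bdb' goto c→13
  13='bdbc' goto d→14
  14='bdbcd' goto ·  [P2 ends]
  15='c' goto e→16  [P5 ends]
  16='ce' goto c→17
  17='cec' goto d→18
  18='cecd' goto d→19
  19='cecdd' goto a→20
  20='cecdda' goto ·  [P3 ends]
  21='e' goto b→22
  22='eb' goto b→23
  23='ebb' goto ·  [P4 ends]
  24='bb' goto ·  [P6 ends]

BFS fail/out derivation:
  fail(1) 'a': from fail(0)=0 chase 'a': 0 ⇒ 0;  out=∅∪out(0)=∅
  fail(10) 'b': from fail(0)=0 chase 'b': 0 ⇒ 0;  out=∅∪out(0)=∅
  fail(15) 'c': from fail(0)=0 chase 'c': 0 ⇒ 0;  out={5}∪out(0)={5}
  fail(21) 'e': from fail(0)=0 chase 'e': 0 ⇒ 0;  out=∅∪out(0)=∅
  fail(2) 'ac': from fail(1)=0 chase 'c': 0 ⇒ 15;  out=∅∪out(15)={5}
  fail(5) 'ae': from fail(1)=0 chase 'e': 0 ⇒ 21;  out=∅∪out(21)=∅
  fail(11) 'bd': from fail(10)=0 chase 'd': 0 ⇒ 0;  out=∅∪out(0)=∅
  fail(16) 'ce': from fail(15)=0 chase 'e': 0 ⇒ 21;  out=∅∪out(21)=∅
  fail(22) 'eb': from fail(21)=0 chase 'b': 0 ⇒ 10;  out=∅∪out(10)=∅
  fail(24) 'bb': from fail(10)=0 chase 'b': 0 ⇒ 10;  out={6}∪out(10)={6}
  fail(3) 'ace': from fail(2)=15 chase 'e': 15 ⇒ 16;  out=∅∪out(16)=∅
  fail(6) 'aed': from fail(5)=21 chase 'd': 21→0 ⇒ 0;  out=∅∪out(0)=∅
  fail(12) 'bdb': from fail(11)=0 chase 'b': 0 ⇒ 10;  out=∅∪out(10)=∅
  fail(17) 'cec': from fail(16)=21 chase 'c': 21→0 ⇒ 15;  out=∅∪out(15)={5}
  fail(23) 'ebb': from fail(22)=10 chase 'b': 10 ⇒ 24;  out={4}∪out(24)={4,6}
  fail(4) 'acee': from fail(3)=16 chase 'e': 16→21→0 ⇒ 21;  out={0}∪out(21)={0}
  fail(7) 'aedd': from fail(6)=0 chase 'd': 0 ⇒ 0;  out=∅∪out(0)=∅
  fail(13) 'bdbc': from fail(12)=10 chase 'c': 10→0 ⇒ 15;  out=∅∪out(15)={5}
  fail(18) 'cecd': from fail(17)=15 chase 'd': 15→0 ⇒ 0;  out=∅∪out(0)=∅
  fail(8) 'aedda': from fail(7)=0 chase 'a': 0 ⇒ 1;  out=∅∪out(1)=∅
  fail(14) 'bdbcd': from fail(13)=15 chase 'd': 15→0 ⇒ 0;  out={2}∪out(0)={2}
  fail(19) 'cecdd': from fail(18)=0 chase 'd': 0 ⇒ 0;  out=∅∪out(0)=∅
  fail(9) 'aeddab': from fail(8)=1 chase 'b': 1→0 ⇒ 10;  out={1}∪out(10)={1}
  fail(20) 'cecdda': from fail(19)=0 chase 'a': 0 ⇒ 1;  out={3}∪out(1)={3}

Run:
[0] read 'b'  n0⇒n10
[1] read 'b'  n10⇒n24  ** P6@[0:1]
[2] read 'e'  n24⇒n21 (fail-walked)
[3] read 'a'  n21⇒n1 (fail-walked)
[4] read 'e'  n1⇒n5
[5] read 'a'  n5⇒n1 (fail-walked)
[6] read 'e'  n1⇒n5
[7] read 'd'  n5⇒n6
[8] read 'd'  n6⇒n7
[9] read 'a'  n7⇒n8
[10] read 'b'  n8⇒n9  ** P1@[5:10]
[11] read 'e'  n9⇒n21 (fail-walked)
[12] read 'b'  n21⇒n22
[13] read 'c'  n22⇒n15 (fail-walked)  ** P5@[13:13]
[14] read 'e'  n15⇒n16
[15] read 'b'  n16⇒n22 (fail-walked)
[16] read 'd'  n22⇒n11 (fail-walked)
[17] read 'b'  n11⇒n12
[18] read 'c'  n12⇒n13  ** P5@[18:18]
[19] read 'd'  n13⇒n14  ** P2@[15:19]
[20] read 'c'  n14⇒n15 (fail-walked)  ** P5@[20:20]
[21] read 'b'  n15⇒n10 (fail-walked)
[22] read 'e'  n10⇒n21 (fail-walked)
[23] read 'b'  n21⇒n22
[24] read 'e'  n22⇒n21 (fail-walked)
[25] read 'd'  n21⇒n0 (fail-walked)
[26] read 'e'  n0⇒n21
[27] read 'e'  n21⇒n21 (fail-walked)
[28] read 'e'  n21⇒n21 (fail-walked)
[29] read 'b'  n21⇒n22
[30] read 'b'  n22⇒n23  ** P4@[28:30],P6@[29:30]
[31] read 'b'  n23⇒n24 (fail-walked)  ** P6@[30:31]
[32] read 'c'  n24⇒n15 (fail-walked)  ** P5@[32:32]
[33] read 'e'  n15⇒n16
[34] read 'c'  n16⇒n17  ** P5@[34:34]
[35] read 'd'  n17⇒n18
[36] read 'd'  n18⇒n19
[37] read 'a'  n19⇒n20  ** P3@[32:37]
[38] read 'c'  n20⇒n2 (fail-walked)  ** P5@[38:38]
[39] read 'b'  n2⇒n10 (fail-walked)
[40] read 'a'  n10⇒n1 (fail-walked)
[41] read 'c'  n1⇒n2  ** P5@[41:41]
[42] read 'e'  n2⇒n3
[43] read 'e'  n3⇒n4  ** P0@[40:43]
[44] read 'b'  n4⇒n22 (fail-walked)
[45] read 'b'  n22⇒n23  ** P4@[43:45],P6@[44:45]
[46] read 'b'  n23⇒n24 (fail-walked)  ** P6@[45:46]
[47] read 'a'  n24⇒n1 (fail-walked)
[48] read 'b'  n1⇒n10 (fail-walked)
[49] read 'b'  n10⇒n24  ** P6@[48:49]
[50] read 'b'  n24⇒n24 (fail-walked)  ** P6@[49:50]
[51] read 'b'  n24⇒n24 (fail-walked)  ** P6@[50:51]
[52] read 'd'  n24⇒n11 (fail-walked)
[53] read 'b'  n11⇒n12
[54] read 'c'  n12⇒n13  ** P5@[54:54]
[55] read 'd'  n13⇒n14  ** P2@[51:55]
[56] read 'c'  n14⇒n15 (fail-walked)  ** P5@[56:56]
[57] read 'e'  n15⇒n16
[58] read 'c'  n16⇒n17  ** P5@[58:58]
[59] read 'b'  n17⇒n10 (fail-walked)
[60] read 'd'  n10⇒n11
[61] read 'b'  n11⇒n12
[62] read 'c'  n12⇒n13  ** P5@[62:62]
[63] read 'd'  n13⇒n14  ** P2@[59:63]
[64] read 'a'  n14⇒n1 (fail-walked)
[65] read 'c'  n1⇒n2  ** P5@[65:65]
[66] read 'a'  n2⇒n1 (fail-walked)
[67] read 'e'  n1⇒n5
[68] read 'd'  n5⇒n6
[69] read 'd'  n6⇒n7
[70] read 'a'  n7⇒n8
[71] read 'b'  n8⇒n9  ** P1@[66:71]
[72] read 'c'  n9⇒n15 (fail-walked)  ** P5@[72:72]
[73] read 'd'  n15⇒n0 (fail-walked)
[74] read 'a'  n0⇒n1
[75] read 'e'  n1⇒n5
[76] read 'd'  n5⇒n6
[77] read 'd'  n6⇒n7
[78] read 'a'  n7⇒n8
[79] read 'b'  n8⇒n9  ** P1@[74:79]

Result: [[1,6],[10,1],[13,5],[18,5],[19,2],[20,5],[30,4],[30,6],[31,6],[32,5],[34,5],[37,3],[38,5],[41,5],[43,0],[45,4],[45,6],[46,6],[49,6],[50,6],[51,6],[54,5],[55,2],[56,5],[58,5],[62,5],[63,2],[65,5],[71,1],[72,5],[79,1]]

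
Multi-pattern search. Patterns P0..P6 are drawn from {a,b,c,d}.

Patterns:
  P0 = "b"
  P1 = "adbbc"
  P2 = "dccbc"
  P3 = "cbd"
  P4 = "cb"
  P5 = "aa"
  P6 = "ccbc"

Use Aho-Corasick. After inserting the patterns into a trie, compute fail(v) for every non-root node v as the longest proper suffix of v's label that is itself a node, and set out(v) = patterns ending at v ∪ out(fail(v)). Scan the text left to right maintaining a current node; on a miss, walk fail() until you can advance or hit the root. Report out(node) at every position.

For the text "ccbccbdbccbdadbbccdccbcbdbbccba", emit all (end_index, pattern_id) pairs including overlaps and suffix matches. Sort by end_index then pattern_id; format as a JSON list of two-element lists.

Construct AC machine:
Trie (insert patterns):
  n0 'ε': a→2 b→1 c→12 d→7
  n1 'b': ·  [P0 ends]
  n2 'a': a→15 d→3
  n3 'ad': b→4
  n4 'adb': b→5
  n5 'adbb': c→6
  n6 'adbbc': ·  [P1 ends]
  n7 'd': c→8
  n8 'dc': c→9
  n9 'dcc': b→10
  n10 'dccb': c→11
  n11 'dccbc': ·  [P2 ends]
  n12 'c': b→13 c→16
  n13 'cb': d→14  [P4 ends]
  n14 'cbd': ·  [P3 ends]
  n15 'aa': ·  [P5 ends]
  n16 'cc': b→17
  n17 'ccb': c→18
  n18 'ccbc': ·  [P6 ends]

Failure links (BFS by depth):
  fail(1) 'b': from fail(0)=0 chase 'b': 0 ⇒ 0;  out={0}∪out(0)={0}
  fail(2) 'a': from fail(0)=0 chase 'a': 0 ⇒ 0;  out=∅∪out(0)=∅
  fail(7) 'd': from fail(0)=0 chase 'd': 0 ⇒ 0;  out=∅∪out(0)=∅
  fail(12) 'c': from fail(0)=0 chase 'c': 0 ⇒ 0;  out=∅∪out(0)=∅
  fail(3) 'ad': from fail(2)=0 chase 'd': 0 ⇒ 7;  out=∅∪out(7)=∅
  fail(8) 'dc': from fail(7)=0 chase 'c': 0 ⇒ 12;  out=∅∪out(12)=∅
  fail(13) 'cb': from fail(12)=0 chase 'b': 0 ⇒ 1;  out={4}∪out(1)={0,4}
  fail(15) 'aa': from fail(2)=0 chase 'a': 0 ⇒ 2;  out={5}∪out(2)={5}
  fail(16) 'cc': from fail(12)=0 chase 'c': 0 ⇒ 12;  out=∅∪out(12)=∅
  fail(4) 'adb': from fail(3)=7 chase 'b': 7→0 ⇒ 1;  out=∅∪out(1)={0}
  fail(9) 'dcc': from fail(8)=12 chase 'c': 12 ⇒ 16;  out=∅∪out(16)=∅
  fail(14) 'cbd': from fail(13)=1 chase 'd': 1→0 ⇒ 7;  out={3}∪out(7)={3}
  fail(17) 'ccb': from fail(16)=12 chase 'b': 12 ⇒ 13;  out=∅∪out(13)={0,4}
  fail(5) 'adbb': from fail(4)=1 chase 'b': 1→0 ⇒ 1;  out=∅∪out(1)={0}
  fail(10) 'dccb': from fail(9)=16 chase 'b': 16 ⇒ 17;  out=∅∪out(17)={0,4}
  fail(18) 'ccbc': from fail(17)=13 chase 'c': 13→1→0 ⇒ 12;  out={6}∪out(12)={6}
  fail(6) 'adbbc': from fail(5)=1 chase 'c': 1→0 ⇒ 12;  out={1}∪out(12)={1}
  fail(11) 'dccbc': from fail(10)=17 chase 'c': 17 ⇒ 18;  out={2}∪out(18)={2,6}

Text stream:
pos 0 'c': at 12
pos 1 'c': at 16
pos 2 'b': at 17  ** P0@[2:2],P4@[1:2]
pos 3 'c': at 18  ** P6@[0:3]
pos 4 'c': at 16 (via fail)
pos 5 'b': at 17  ** P0@[5:5],P4@[4:5]
pos 6 'd': at 14 (via fail)  ** P3@[4:6]
pos 7 'b': at 1 (via fail)  ** P0@[7:7]
pos 8 'c': at 12 (via fail)
pos 9 'c': at 16
pos 10 'b': at 17  ** P0@[10:10],P4@[9:10]
pos 11 'd': at 14 (via fail)  ** P3@[9:11]
pos 12 'a': at 2 (via fail)
pos 13 'd': at 3
pos 14 'b': at 4  ** P0@[14:14]
pos 15 'b': at 5  ** P0@[15:15]
pos 16 'c': at 6  ** P1@[12:16]
pos 17 'c': at 16 (via fail)
pos 18 'd': at 7 (via fail)
pos 19 'c': at 8
pos 20 'c': at 9
pos 21 'b': at 10  ** P0@[21:21],P4@[20:21]
pos 22 'c': at 11  ** P2@[18:22],P6@[19:22]
pos 23 'b': at 13 (via fail)  ** P0@[23:23],P4@[22:23]
pos 24 'd': at 14  ** P3@[22:24]
pos 25 'b': at 1 (via fail)  ** P0@[25:25]
pos 26 'b': at 1 (via fail)  ** P0@[26:26]
pos 27 'c': at 12 (via fail)
pos 28 'c': at 16
pos 29 'b': at 17  ** P0@[29:29],P4@[28:29]
pos 30 'a': at 2 (via fail)

Matches: [[2,0],[2,4],[3,6],[5,0],[5,4],[6,3],[7,0],[10,0],[10,4],[11,3],[14,0],[15,0],[16,1],[21,0],[21,4],[22,2],[22,6],[23,0],[23,4],[24,3],[25,0],[26,0],[29,0],[29,4]]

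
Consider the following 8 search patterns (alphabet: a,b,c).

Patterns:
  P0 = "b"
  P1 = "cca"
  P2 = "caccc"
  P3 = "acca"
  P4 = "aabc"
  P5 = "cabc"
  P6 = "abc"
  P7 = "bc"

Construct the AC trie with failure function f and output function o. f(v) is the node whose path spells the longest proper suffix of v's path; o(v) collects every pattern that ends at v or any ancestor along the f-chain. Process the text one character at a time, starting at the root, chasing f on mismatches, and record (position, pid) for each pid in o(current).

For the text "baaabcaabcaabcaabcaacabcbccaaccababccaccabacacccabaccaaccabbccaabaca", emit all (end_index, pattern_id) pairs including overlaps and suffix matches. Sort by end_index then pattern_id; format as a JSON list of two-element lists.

Construct AC machine:
Trie nodes:
  n0 'ε': a→9 b→1 c→2
  n1 'b': c→20  ←P0
  n2 'c': a→5 c→3
  n3 'cc': a→4
  n4 'cca': ·  ←P1
  n5 'ca': b→16 c→6
  n6 'cac': c→7
  n7 'cacc': c→8
  n8 'caccc': ·  ←P2
  n9 'a': a→13 b→18 c→10
  n10 'ac': c→11
  n11 'acc': a→12
  n12 'acca': ·  ←P3
  n13 'aa': b→14
  n14 'aab': c→15
  n15 'aabc': ·  ←P4
  n16 'cab': c→17
  n17 'cabc': ·  ←P5
  n18 'ab': c→19
  n19 'abc': ·  ←P6
  n20 'bc': ·  ←P7

BFS fail/out derivation:
  n1('b'): parent n0 fail=0; on 'b' 0 → fail=0;  out {0}∪∅={0}
  n2('c'): parent n0 fail=0; on 'c' 0 → fail=0;  out ∅∪∅=∅
  n9('a'): parent n0 fail=0; on 'a' 0 → fail=0;  out ∅∪∅=∅
  n3('cc'): parent n2 fail=0; on 'c' 0 → fail=2;  out ∅∪∅=∅
  n5('ca'): parent n2 fail=0; on 'a' 0 → fail=9;  out ∅∪∅=∅
  n10('ac'): parent n9 fail=0; on 'c' 0 → fail=2;  out ∅∪∅=∅
  n13('aa'): parent n9 fail=0; on 'a' 0 → fail=9;  out ∅∪∅=∅
  n18('ab'): parent n9 fail=0; on 'b' 0 → fail=1;  out ∅∪{0}={0}
  n20('bc'): parent n1 fail=0; on 'c' 0 → fail=2;  out {7}∪∅={7}
  n4('cca'): parent n3 fail=2; on 'a' 2 → fail=5;  out {1}∪∅={1}
  n6('cac'): parent n5 fail=9; on 'c' 9 → fail=10;  out ∅∪∅=∅
  n11('acc'): parent n10 fail=2; on 'c' 2 → fail=3;  out ∅∪∅=∅
  n14('aab'): parent n13 fail=9; on 'b' 9 → fail=18;  out ∅∪{0}={0}
  n16('cab'): parent n5 fail=9; on 'b' 9 → fail=18;  out ∅∪{0}={0}
  n19('abc'): parent n18 fail=1; on 'c' 1 → fail=20;  out {6}∪{7}={6,7}
  n7('cacc'): parent n6 fail=10; on 'c' 10 → fail=11;  out ∅∪∅=∅
  n12('acca'): parent n11 fail=3; on 'a' 3 → fail=4;  out {3}∪{1}={1,3}
  n15('aabc'): parent n14 fail=18; on 'c' 18 → fail=19;  out {4}∪{6,7}={4,6,7}
  n17('cabc'): parent n16 fail=18; on 'c' 18 → fail=19;  out {5}∪{6,7}={5,6,7}
  n8('caccc'): parent n7 fail=11; on 'c' 11→3→2 → fail=3;  out {2}∪∅={2}

Text stream:
[0] read 'b'  n0⇒n1  ** P0@[0:0]
[1] read 'a'  n1⇒n9 (via fail)
[2] read 'a'  n9⇒n13
[3] read 'a'  n13⇒n13 (via fail)
[4] read 'b'  n13⇒n14  ** P0@[4:4]
[5] read 'c'  n14⇒n15  ** P4@[2:5],P6@[3:5],P7@[4:5]
[6] read 'a'  n15⇒n5 (via fail)
[7] read 'a'  n5⇒n13 (via fail)
[8] read 'b'  n13⇒n14  ** P0@[8:8]
[9] read 'c'  n14⇒n15  ** P4@[6:9],P6@[7:9],P7@[8:9]
[10] read 'a'  n15⇒n5 (via fail)
[11] read 'a'  n5⇒n13 (via fail)
[12] read 'b'  n13⇒n14  ** P0@[12:12]
[13] read 'c'  n14⇒n15  ** P4@[10:13],P6@[11:13],P7@[12:13]
[14] read 'a'  n15⇒n5 (via fail)
[15] read 'a'  n5⇒n13 (via fail)
[16] read 'b'  n13⇒n14  ** P0@[16:16]
[17] read 'c'  n14⇒n15  ** P4@[14:17],P6@[15:17],P7@[16:17]
[18] read 'a'  n15⇒n5 (via fail)
[19] read 'a'  n5⇒n13 (via fail)
[20] read 'c'  n13⇒n10 (via fail)
[21] read 'a'  n10⇒n5 (via fail)
[22] read 'b'  n5⇒n16  ** P0@[22:22]
[23] read 'c'  n16⇒n17  ** P5@[20:23],P6@[21:23],P7@[22:23]
[24] read 'b'  n17⇒n1 (via fail)  ** P0@[24:24]
[25] read 'c'  n1⇒n20  ** P7@[24:25]
[26] read 'c'  n20⇒n3 (via fail)
[27] read 'a'  n3⇒n4  ** P1@[25:27]
[28] read 'a'  n4⇒n13 (via fail)
[29] read 'c'  n13⇒n10 (via fail)
[30] read 'c'  n10⇒n11
[31] read 'a'  n11⇒n12  ** P1@[29:31],P3@[28:31]
[32] read 'b'  n12⇒n16 (via fail)  ** P0@[32:32]
[33] read 'a'  n16⇒n9 (via fail)
[34] read 'b'  n9⇒n18  ** P0@[34:34]
[35] read 'c'  n18⇒n19  ** P6@[33:35],P7@[34:35]
[36] read 'c'  n19⇒n3 (via fail)
[37] read 'a'  n3⇒n4  ** P1@[35:37]
[38] read 'c'  n4⇒n6 (via fail)
[39] read 'c'  n6⇒n7
[40] read 'a'  n7⇒n12 (via fail)  ** P1@[38:40],P3@[37:40]
[41] read 'b'  n12⇒n16 (via fail)  ** P0@[41:41]
[42] read 'a'  n16⇒n9 (via fail)
[43] read 'c'  n9⇒n10
[44] read 'a'  n10⇒n5 (via fail)
[45] read 'c'  n5⇒n6
[46] read 'c'  n6⇒n7
[47] read 'c'  n7⇒n8  ** P2@[43:47]
[48] read 'a'  n8⇒n4 (via fail)  ** P1@[46:48]
[49] read 'b'  n4⇒n16 (via fail)  ** P0@[49:49]
[50] read 'a'  n16⇒n9 (via fail)
[51] read 'c'  n9⇒n10
[52] read 'c'  n10⇒n11
[53] read 'a'  n11⇒n12  ** P1@[51:53],P3@[50:53]
[54] read 'a'  n12⇒n13 (via fail)
[55] read 'c'  n13⇒n10 (via fail)
[56] read 'c'  n10⇒n11
[57] read 'a'  n11⇒n12  ** P1@[55:57],P3@[54:57]
[58] read 'b'  n12⇒n16 (via fail)  ** P0@[58:58]
[59] read 'b'  n16⇒n1 (via fail)  ** P0@[59:59]
[60] read 'c'  n1⇒n20  ** P7@[59:60]
[61] read 'c'  n20⇒n3 (via fail)
[62] read 'a'  n3⇒n4  ** P1@[60:62]
[63] read 'a'  n4⇒n13 (via fail)
[64] read 'b'  n13⇒n14  ** P0@[64:64]
[65] read 'a'  n14⇒n9 (via fail)
[66] read 'c'  n9⇒n10
[67] read 'a'  n10⇒n5 (via fail)

All matches (sorted): [[0,0],[4,0],[5,4],[5,6],[5,7],[8,0],[9,4],[9,6],[9,7],[12,0],[13,4],[13,6],[13,7],[16,0],[17,4],[17,6],[17,7],[22,0],[23,5],[23,6],[23,7],[24,0],[25,7],[27,1],[31,1],[31,3],[32,0],[34,0],[35,6],[35,7],[37,1],[40,1],[40,3],[41,0],[47,2],[48,1],[49,0],[53,1],[53,3],[57,1],[57,3],[58,0],[59,0],[60,7],[62,1],[64,0]]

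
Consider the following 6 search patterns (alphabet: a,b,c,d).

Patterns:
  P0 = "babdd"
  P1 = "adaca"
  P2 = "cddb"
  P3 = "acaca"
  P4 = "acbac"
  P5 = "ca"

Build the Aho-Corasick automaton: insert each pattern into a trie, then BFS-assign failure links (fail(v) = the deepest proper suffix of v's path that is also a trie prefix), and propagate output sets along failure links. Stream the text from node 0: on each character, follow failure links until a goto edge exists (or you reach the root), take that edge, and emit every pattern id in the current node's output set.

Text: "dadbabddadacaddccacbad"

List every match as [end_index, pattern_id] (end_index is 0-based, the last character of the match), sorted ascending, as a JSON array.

Construct AC machine:
Trie nodes:
  0='ε' goto a→6 b→1 c→11
  1='b' goto a→2
  2='ba' goto b→3
  3='bab' goto d→4
  4='babd' goto d→5
  5='babdd' goto ·  [P0 ends]
  6='a' goto c→15 d→7
  7='ad' goto a→8
  8='ada' goto c→9
  9='adac' goto a→10
  10='adaca' goto ·  [P1 ends]
  11='c' goto a→22 d→12
  12='cd' goto d→13
  13='cdd' goto b→14
  14='cddb' goto ·  [P2 ends]
  15='ac' goto a→16 b→19
  16='aca' goto c→17
  17='acac' goto a→18
  18='acaca' goto ·  [P3 ends]
  19='acb' goto a→20
  20='acba' goto c→21
  21='acbac' goto ·  [P4 ends]
  22='ca' goto ·  [P5 ends]

BFS fail/out derivation:
  fail(1) 'b': from fail(0)=0 chase 'b': 0 ⇒ 0;  out=∅∪out(0)=∅
  fail(6) 'a': from fail(0)=0 chase 'a': 0 ⇒ 0;  out=∅∪out(0)=∅
  fail(11) 'c': from fail(0)=0 chase 'c': 0 ⇒ 0;  out=∅∪out(0)=∅
  fail(2) 'ba': from fail(1)=0 chase 'a': 0 ⇒ 6;  out=∅∪out(6)=∅
  fail(7) 'ad': from fail(6)=0 chase 'd': 0 ⇒ 0;  out=∅∪out(0)=∅
  fail(12) 'cd': from fail(11)=0 chase 'd': 0 ⇒ 0;  out=∅∪out(0)=∅
  fail(15) 'ac': from fail(6)=0 chase 'c': 0 ⇒ 11;  out=∅∪out(11)=∅
  fail(22) 'ca': from fail(11)=0 chase 'a': 0 ⇒ 6;  out={5}∪out(6)={5}
  fail(3) 'bab': from fail(2)=6 chase 'b': 6→0 ⇒ 1;  out=∅∪out(1)=∅
  fail(8) 'ada': from fail(7)=0 chase 'a': 0 ⇒ 6;  out=∅∪out(6)=∅
  fail(13) 'cdd': from fail(12)=0 chase 'd': 0 ⇒ 0;  out=∅∪out(0)=∅
  fail(16) 'aca': from fail(15)=11 chase 'a': 11 ⇒ 22;  out=∅∪out(22)={5}
  fail(19) 'acb': from fail(15)=11 chase 'b': 11→0 ⇒ 1;  out=∅∪out(1)=∅
  fail(4) 'babd': from fail(3)=1 chase 'd': 1→0 ⇒ 0;  out=∅∪out(0)=∅
  fail(9) 'adac': from fail(8)=6 chase 'c': 6 ⇒ 15;  out=∅∪out(15)=∅
  fail(14) 'cddb': from fail(13)=0 chase 'b': 0 ⇒ 1;  out={2}∪out(1)={2}
  fail(17) 'acac': from fail(16)=22 chase 'c': 22→6 ⇒ 15;  out=∅∪out(15)=∅
  fail(20) 'acba': from fail(19)=1 chase 'a': 1 ⇒ 2;  out=∅∪out(2)=∅
  fail(5) 'babdd': from fail(4)=0 chase 'd': 0 ⇒ 0;  out={0}∪out(0)={0}
  fail(10) 'adaca': from fail(9)=15 chase 'a': 15 ⇒ 16;  out={1}∪out(16)={1,5}
  fail(18) 'acaca': from fail(17)=15 chase 'a': 15 ⇒ 16;  out={3}∪out(16)={3,5}
  fail(21) 'acbac': from fail(20)=2 chase 'c': 2→6 ⇒ 15;  out={4}∪out(15)={4}

Scan:
pos 0 'd': at 0
pos 1 'a': at 6
pos 2 'd': at 7
pos 3 'b': at 1 (via fail)
pos 4 'a': at 2
pos 5 'b': at 3
pos 6 'd': at 4
pos 7 'd': at 5  emit P0@[3:7]
pos 8 'a': at 6 (via fail)
pos 9 'd': at 7
pos 10 'a': at 8
pos 11 'c': at 9
pos 12 'a': at 10  emit P1@[8:12],P5@[11:12]
pos 13 'd': at 7 (via fail)
pos 14 'd': at 0 (via fail)
pos 15 'c': at 11
pos 16 'c': at 11 (via fail)
pos 17 'a': at 22  emit P5@[16:17]
pos 18 'c': at 15 (via fail)
pos 19 'b': at 19
pos 20 'a': at 20
pos 21 'd': at 7 (via fail)

Result: [[7,0],[12,1],[12,5],[17,5]]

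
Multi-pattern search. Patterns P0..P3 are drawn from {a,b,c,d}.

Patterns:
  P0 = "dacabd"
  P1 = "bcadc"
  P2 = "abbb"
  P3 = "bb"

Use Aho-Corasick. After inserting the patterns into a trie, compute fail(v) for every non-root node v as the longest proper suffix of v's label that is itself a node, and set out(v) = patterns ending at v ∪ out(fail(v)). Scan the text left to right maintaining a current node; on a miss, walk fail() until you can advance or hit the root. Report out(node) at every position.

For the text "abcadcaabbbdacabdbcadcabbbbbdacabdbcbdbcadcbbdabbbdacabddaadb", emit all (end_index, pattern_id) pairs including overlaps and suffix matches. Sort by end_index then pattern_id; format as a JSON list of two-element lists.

Build automaton:
Trie (insert patterns):
  n0 'ε': a→12 b→7 d→1
  n1 'd': a→2
  n2 'da': c→3
  n3 'dac': a→4
  n4 'daca': b→5
  n5 'dacab': d→6
  n6 'dacabd': ·  ←P0
  n7 'b': b→16 c→8
  n8 'bc': a→9
  n9 'bca': d→10
  n10 'bcad': c→11
  n11 'bcadc': ·  ←P1
  n12 'a': b→13
  n13 'ab': b→14
  n14 'abb': b→15
  n15 'abbb': ·  ←P2
  n16 'bb': ·  ←P3

Failure links (BFS by depth):
  n1('d'): parent n0 fail=0; on 'd' 0 → fail=0;  out ∅∪∅=∅
  n7('b'): parent n0 fail=0; on 'b' 0 → fail=0;  out ∅∪∅=∅
  n12('a'): parent n0 fail=0; on 'a' 0 → fail=0;  out ∅∪∅=∅
  n2('da'): parent n1 fail=0; on 'a' 0 → fail=12;  out ∅∪∅=∅
  n8('bc'): parent n7 fail=0; on 'c' 0 → fail=0;  out ∅∪∅=∅
  n13('ab'): parent n12 fail=0; on 'b' 0 → fail=7;  out ∅∪∅=∅
  n16('bb'): parent n7 fail=0; on 'b' 0 → fail=7;  out {3}∪∅={3}
  n3('dac'): parent n2 fail=12; on 'c' 12→0 → fail=0;  out ∅∪∅=∅
  n9('bca'): parent n8 fail=0; on 'a' 0 → fail=12;  out ∅∪∅=∅
  n14('abb'): parent n13 fail=7; on 'b' 7 → fail=16;  out ∅∪{3}={3}
  n4('daca'): parent n3 fail=0; on 'a' 0 → fail=12;  out ∅∪∅=∅
  n10('bcad'): parent n9 fail=12; on 'd' 12→0 → fail=1;  out ∅∪∅=∅
  n15('abbb'): parent n14 fail=16; on 'b' 16→7 → fail=16;  out {2}∪{3}={2,3}
  n5('dacab'): parent n4 fail=12; on 'b' 12 → fail=13;  out ∅∪∅=∅
  n11('bcadc'): parent n10 fail=1; on 'c' 1→0 → fail=0;  out {1}∪∅={1}
  n6('dacabd'): parent n5 fail=13; on 'd' 13→7→0 → fail=1;  out {0}∪∅={0}

Scan:
i=0 'a': node 0→12
i=1 'b': node 12→13
i=2 'c': node 13→8 (via fail)
i=3 'a': node 8→9
i=4 'd': node 9→10
i=5 'c': node 10→11  ** P1@[1:5]
i=6 'a': node 11→12 (via fail)
i=7 'a': node 12→12 (via fail)
i=8 'b': node 12→13
i=9 'b': node 13→14  ** P3@[8:9]
i=10 'b': node 14→15  ** P2@[7:10],P3@[9:10]
i=11 'd': node 15→1 (via fail)
i=12 'a': node 1→2
i=13 'c': node 2→3
i=14 'a': node 3→4
i=15 'b': node 4→5
i=16 'd': node 5→6  ** P0@[11:16]
i=17 'b': node 6→7 (via fail)
i=18 'c': node 7→8
i=19 'a': node 8→9
i=20 'd': node 9→10
i=21 'c': node 10→11  ** P1@[17:21]
i=22 'a': node 11→12 (via fail)
i=23 'b': node 12→13
i=24 'b': node 13→14  ** P3@[23:24]
i=25 'b': node 14→15  ** P2@[22:25],P3@[24:25]
i=26 'b': node 15→16 (via fail)  ** P3@[25:26]
i=27 'b': node 16→16 (via fail)  ** P3@[26:27]
i=28 'd': node 16→1 (via fail)
i=29 'a': node 1→2
i=30 'c': node 2→3
i=31 'a': node 3→4
i=32 'b': node 4→5
i=33 'd': node 5→6  ** P0@[28:33]
i=34 'b': node 6→7 (via fail)
i=35 'c': node 7→8
i=36 'b': node 8→7 (via fail)
i=37 'd': node 7→1 (via fail)
i=38 'b': node 1→7 (via fail)
i=39 'c': node 7→8
i=40 'a': node 8→9
i=41 'd': node 9→10
i=42 'c': node 10→11  ** P1@[38:42]
i=43 'b': node 11→7 (via fail)
i=44 'b': node 7→16  ** P3@[43:44]
i=45 'd': node 16→1 (via fail)
i=46 'a': node 1→2
i=47 'b': node 2→13 (via fail)
i=48 'b': node 13→14  ** P3@[47:48]
i=49 'b': node 14→15  ** P2@[46:49],P3@[48:49]
i=50 'd': node 15→1 (via fail)
i=51 'a': node 1→2
i=52 'c': node 2→3
i=53 'a': node 3→4
i=54 'b': node 4→5
i=55 'd': node 5→6  ** P0@[50:55]
i=56 'd': node 6→1 (via fail)
i=57 'a': node 1→2
i=58 'a': node 2→12 (via fail)
i=59 'd': node 12→1 (via fail)
i=60 'b': node 1→7 (via fail)

Result: [[5,1],[9,3],[10,2],[10,3],[16,0],[21,1],[24,3],[25,2],[25,3],[26,3],[27,3],[33,0],[42,1],[44,3],[48,3],[49,2],[49,3],[55,0]]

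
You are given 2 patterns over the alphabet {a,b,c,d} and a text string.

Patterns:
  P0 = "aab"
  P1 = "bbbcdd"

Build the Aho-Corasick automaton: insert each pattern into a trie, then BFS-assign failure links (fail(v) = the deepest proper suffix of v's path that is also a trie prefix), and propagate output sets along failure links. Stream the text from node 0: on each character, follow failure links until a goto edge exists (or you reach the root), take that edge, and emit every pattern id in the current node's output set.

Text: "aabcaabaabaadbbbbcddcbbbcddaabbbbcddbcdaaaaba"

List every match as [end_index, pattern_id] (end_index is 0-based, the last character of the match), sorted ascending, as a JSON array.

Build:
Trie (insert patterns):
  n0 'ε': a→1 b→4
  n1 'a': a→2
  n2 'aa': b→3
  n3 'aab': ·  ←P0
  n4 'b': b→5
  n5 'bb': b→6
  n6 'bbb': c→7
  n7 'bbbc': d→8
  n8 'bbbcd': d→9
  n9 'bbbcdd': ·  ←P1

BFS fail/out derivation:
  fail(1) 'a': from fail(0)=0 chase 'a': 0 ⇒ 0;  out=∅∪out(0)=∅
  fail(4) 'b': from fail(0)=0 chase 'b': 0 ⇒ 0;  out=∅∪out(0)=∅
  fail(2) 'aa': from fail(1)=0 chase 'a': 0 ⇒ 1;  out=∅∪out(1)=∅
  fail(5) 'bb': from fail(4)=0 chase 'b': 0 ⇒ 4;  out=∅∪out(4)=∅
  fail(3) 'aab': from fail(2)=1 chase 'b': 1→0 ⇒ 4;  out={0}∪out(4)={0}
  fail(6) 'bbb': from fail(5)=4 chase 'b': 4 ⇒ 5;  out=∅∪out(5)=∅
  fail(7) 'bbbc': from fail(6)=5 chase 'c': 5→4→0 ⇒ 0;  out=∅∪out(0)=∅
  fail(8) 'bbbcd': from fail(7)=0 chase 'd': 0 ⇒ 0;  out=∅∪out(0)=∅
  fail(9) 'bbbcdd': from fail(8)=0 chase 'd': 0 ⇒ 0;  out={1}∪out(0)={1}

Scan:
pos 0 'a': at 1
pos 1 'a': at 2
pos 2 'b': at 3  emit P0@[0:2]
pos 3 'c': at 0 ·f
pos 4 'a': at 1
pos 5 'a': at 2
pos 6 'b': at 3  emit P0@[4:6]
pos 7 'a': at 1 ·f
pos 8 'a': at 2
pos 9 'b': at 3  emit P0@[7:9]
pos 10 'a': at 1 ·f
pos 11 'a': at 2
pos 12 'd': at 0 ·f
pos 13 'b': at 4
pos 14 'b': at 5
pos 15 'b': at 6
pos 16 'b': at 6 ·f
pos 17 'c': at 7
pos 18 'd': at 8
pos 19 'd': at 9  emit P1@[14:19]
pos 20 'c': at 0 ·f
pos 21 'b': at 4
pos 22 'b': at 5
pos 23 'b': at 6
pos 24 'c': at 7
pos 25 'd': at 8
pos 26 'd': at 9  emit P1@[21:26]
pos 27 'a': at 1 ·f
pos 28 'a': at 2
pos 29 'b': at 3  emit P0@[27:29]
pos 30 'b': at 5 ·f
pos 31 'b': at 6
pos 32 'b': at 6 ·f
pos 33 'c': at 7
pos 34 'd': at 8
pos 35 'd': at 9  emit P1@[30:35]
pos 36 'b': at 4 ·f
pos 37 'c': at 0 ·f
pos 38 'd': at 0
pos 39 'a': at 1
pos 40 'a': at 2
pos 41 'a': at 2 ·f
pos 42 'a': at 2 ·f
pos 43 'b': at 3  emit P0@[41:43]
pos 44 'a': at 1 ·f

Result: [[2,0],[6,0],[9,0],[19,1],[26,1],[29,0],[35,1],[43,0]]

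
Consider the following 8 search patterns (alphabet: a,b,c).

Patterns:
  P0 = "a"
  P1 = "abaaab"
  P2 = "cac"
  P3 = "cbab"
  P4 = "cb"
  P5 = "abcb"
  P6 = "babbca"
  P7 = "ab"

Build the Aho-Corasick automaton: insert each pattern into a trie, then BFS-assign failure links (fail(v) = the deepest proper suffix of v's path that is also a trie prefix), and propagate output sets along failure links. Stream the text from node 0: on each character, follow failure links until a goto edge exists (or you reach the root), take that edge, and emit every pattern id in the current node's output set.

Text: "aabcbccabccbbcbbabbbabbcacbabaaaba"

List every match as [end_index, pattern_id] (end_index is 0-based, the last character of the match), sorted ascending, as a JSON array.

Build automaton:
Trie (insert patterns):
  0='ε' goto a→1 b→15 c→7
  1='a' goto b→2  ←P0
  2='ab' goto a→3 c→13  ←P7
  3='aba' goto a→4
  4='abaa' goto a→5
  5='abaaa' goto b→6
  6='abaaab' goto ·  ←P1
  7='c' goto a→8 b→10
  8='ca' goto c→9
  9='cac' goto ·  ←P2
  10='cb' goto a→11  ←P4
  11='cba' goto b→12
  12='cbab' goto ·  ←P3
  13='abc' goto b→14
  14='abcb' goto ·  ←P5
  15='b' goto a→16
  16='ba' goto b→17
  17='bab' goto b→18
  18='babb' goto c→19
  19='babbc' goto a→20
  20='babbca' goto ·  ←P6

Failure links (BFS by depth):
  n1('a'): parent n0 fail=0; on 'a' 0 → fail=0;  out {0}∪∅={0}
  n7('c'): parent n0 fail=0; on 'c' 0 → fail=0;  out ∅∪∅=∅
  n15('b'): parent n0 fail=0; on 'b' 0 → fail=0;  out ∅∪∅=∅
  n2('ab'): parent n1 fail=0; on 'b' 0 → fail=15;  out {7}∪∅={7}
  n8('ca'): parent n7 fail=0; on 'a' 0 → fail=1;  out ∅∪{0}={0}
  n10('cb'): parent n7 fail=0; on 'b' 0 → fail=15;  out {4}∪∅={4}
  n16('ba'): parent n15 fail=0; on 'a' 0 → fail=1;  out ∅∪{0}={0}
  n3('aba'): parent n2 fail=15; on 'a' 15 → fail=16;  out ∅∪{0}={0}
  n9('cac'): parent n8 fail=1; on 'c' 1→0 → fail=7;  out {2}∪∅={2}
  n11('cba'): parent n10 fail=15; on 'a' 15 → fail=16;  out ∅∪{0}={0}
  n13('abc'): parent n2 fail=15; on 'c' 15→0 → fail=7;  out ∅∪∅=∅
  n17('bab'): parent n16 fail=1; on 'b' 1 → fail=2;  out ∅∪{7}={7}
  n4('abaa'): parent n3 fail=16; on 'a' 16→1→0 → fail=1;  out ∅∪{0}={0}
  n12('cbab'): parent n11 fail=16; on 'b' 16 → fail=17;  out {3}∪{7}={3,7}
  n14('abcb'): parent n13 fail=7; on 'b' 7 → fail=10;  out {5}∪{4}={4,5}
  n18('babb'): parent n17 fail=2; on 'b' 2→15→0 → fail=15;  out ∅∪∅=∅
  n5('abaaa'): parent n4 fail=1; on 'a' 1→0 → fail=1;  out ∅∪{0}={0}
  n19('babbc'): parent n18 fail=15; on 'c' 15→0 → fail=7;  out ∅∪∅=∅
  n6('abaaab'): parent n5 fail=1; on 'b' 1 → fail=2;  out {1}∪{7}={1,7}
  n20('babbca'): parent n19 fail=7; on 'a' 7 → fail=8;  out {6}∪{0}={0,6}

Scan:
[0] read 'a'  n0⇒n1  ** P0@[0:0]
[1] read 'a'  n1⇒n1 ·f  ** P0@[1:1]
[2] read 'b'  n1⇒n2  ** P7@[1:2]
[3] read 'c'  n2⇒n13
[4] read 'b'  n13⇒n14  ** P4@[3:4],P5@[1:4]
[5] read 'c'  n14⇒n7 ·f
[6] read 'c'  n7⇒n7 ·f
[7] read 'a'  n7⇒n8  ** P0@[7:7]
[8] read 'b'  n8⇒n2 ·f  ** P7@[7:8]
[9] read 'c'  n2⇒n13
[10] read 'c'  n13⇒n7 ·f
[11] read 'b'  n7⇒n10  ** P4@[10:11]
[12] read 'b'  n10⇒n15 ·f
[13] read 'c'  n15⇒n7 ·f
[14] read 'b'  n7⇒n10  ** P4@[13:14]
[15] read 'b'  n10⇒n15 ·f
[16] read 'a'  n15⇒n16  ** P0@[16:16]
[17] read 'b'  n16⇒n17  ** P7@[16:17]
[18] read 'b'  n17⇒n18
[19] read 'b'  n18⇒n15 ·f
[20] read 'a'  n15⇒n16  ** P0@[20:20]
[21] read 'b'  n16⇒n17  ** P7@[20:21]
[22] read 'b'  n17⇒n18
[23] read 'c'  n18⇒n19
[24] read 'a'  n19⇒n20  ** P0@[24:24],P6@[19:24]
[25] read 'c'  n20⇒n9 ·f  ** P2@[23:25]
[26] read 'b'  n9⇒n10 ·f  ** P4@[25:26]
[27] read 'a'  n10⇒n11  ** P0@[27:27]
[28] read 'b'  n11⇒n12  ** P3@[25:28],P7@[27:28]
[29] read 'a'  n12⇒n3 ·f  ** P0@[29:29]
[30] read 'a'  n3⇒n4  ** P0@[30:30]
[31] read 'a'  n4⇒n5  ** P0@[31:31]
[32] read 'b'  n5⇒n6  ** P1@[27:32],P7@[31:32]
[33] read 'a'  n6⇒n3 ·f  ** P0@[33:33]

Result: [[0,0],[1,0],[2,7],[4,4],[4,5],[7,0],[8,7],[11,4],[14,4],[16,0],[17,7],[20,0],[21,7],[24,0],[24,6],[25,2],[26,4],[27,0],[28,3],[28,7],[29,0],[30,0],[31,0],[32,1],[32,7],[33,0]]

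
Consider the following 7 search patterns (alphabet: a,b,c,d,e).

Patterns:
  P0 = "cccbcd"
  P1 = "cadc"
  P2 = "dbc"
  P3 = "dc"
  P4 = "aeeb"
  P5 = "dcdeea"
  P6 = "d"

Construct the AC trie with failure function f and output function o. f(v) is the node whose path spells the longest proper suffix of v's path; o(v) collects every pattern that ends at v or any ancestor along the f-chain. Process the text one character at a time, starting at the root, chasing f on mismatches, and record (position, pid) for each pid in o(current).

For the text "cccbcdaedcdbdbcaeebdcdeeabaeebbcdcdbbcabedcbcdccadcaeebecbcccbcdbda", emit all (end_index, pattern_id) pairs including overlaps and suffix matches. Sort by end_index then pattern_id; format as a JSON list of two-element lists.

Build:
Trie nodes:
  0='ε' goto a→14 c→1 d→10
  1='c' goto a→7 c→2
  2='cc' goto c→3
  3='ccc' goto b→4
  4='cccb' goto c→5
  5='cccbc' goto d→6
  6='cccbcd' goto ·  ←P0
  7='ca' goto d→8
  8='cad' goto c→9
  9='cadc' goto ·  ←P1
  10='d' goto b→11 c→13  ←P6
  11='db' goto c→12
  12='dbc' goto ·  ←P2
  13='dc' goto d→18  ←P3
  14='a' goto e→15
  15='ae' goto e→16
  16='aee' goto b→17
  17='aeeb' goto ·  ←P4
  18='dcd' goto e→19
  19='dcde' goto e→20
  20='dcdee' goto a→21
  21='dcdeea' goto ·  ←P5

BFS fail/out derivation:
  n1('c'): parent n0 fail=0; on 'c' 0 → fail=0;  out ∅∪∅=∅
  n10('d'): parent n0 fail=0; on 'd' 0 → fail=0;  out {6}∪∅={6}
  n14('a'): parent n0 fail=0; on 'a' 0 → fail=0;  out ∅∪∅=∅
  n2('cc'): parent n1 fail=0; on 'c' 0 → fail=1;  out ∅∪∅=∅
  n7('ca'): parent n1 fail=0; on 'a' 0 → fail=14;  out ∅∪∅=∅
  n11('db'): parent n10 fail=0; on 'b' 0 → fail=0;  out ∅∪∅=∅
  n13('dc'): parent n10 fail=0; on 'c' 0 → fail=1;  out {3}∪∅={3}
  n15('ae'): parent n14 fail=0; on 'e' 0 → fail=0;  out ∅∪∅=∅
  n3('ccc'): parent n2 fail=1; on 'c' 1 → fail=2;  out ∅∪∅=∅
  n8('cad'): parent n7 fail=14; on 'd' 14→0 → fail=10;  out ∅∪{6}={6}
  n12('dbc'): parent n11 fail=0; on 'c' 0 → fail=1;  out {2}∪∅={2}
  n16('aee'): parent n15 fail=0; on 'e' 0 → fail=0;  out ∅∪∅=∅
  n18('dcd'): parent n13 fail=1; on 'd' 1→0 → fail=10;  out ∅∪{6}={6}
  n4('cccb'): parent n3 fail=2; on 'b' 2→1→0 → fail=0;  out ∅∪∅=∅
  n9('cadc'): parent n8 fail=10; on 'c' 10 → fail=13;  out {1}∪{3}={1,3}
  n17('aeeb'): parent n16 fail=0; on 'b' 0 → fail=0;  out {4}∪∅={4}
  n19('dcde'): parent n18 fail=10; on 'e' 10→0 → fail=0;  out ∅∪∅=∅
  n5('cccbc'): parent n4 fail=0; on 'c' 0 → fail=1;  out ∅∪∅=∅
  n20('dcdee'): parent n19 fail=0; on 'e' 0 → fail=0;  out ∅∪∅=∅
  n6('cccbcd'): parent n5 fail=1; on 'd' 1→0 → fail=10;  out {0}∪{6}={0,6}
  n21('dcdeea'): parent n20 fail=0; on 'a' 0 → fail=14;  out {5}∪∅={5}

Scan:
[0] read 'c'  n0⇒n1
[1] read 'c'  n1⇒n2
[2] read 'c'  n2⇒n3
[3] read 'b'  n3⇒n4
[4] read 'c'  n4⇒n5
[5] read 'd'  n5⇒n6  ** P0@[0:5],P6@[5:5]
[6] read 'a'  n6⇒n14 (via fail)
[7] read 'e'  n14⇒n15
[8] read 'd'  n15⇒n10 (via fail)  ** P6@[8:8]
[9] read 'c'  n10⇒n13  ** P3@[8:9]
[10] read 'd'  n13⇒n18  ** P6@[10:10]
[11] read 'b'  n18⇒n11 (via fail)
[12] read 'd'  n11⇒n10 (via fail)  ** P6@[12:12]
[13] read 'b'  n10⇒n11
[14] read 'c'  n11⇒n12  ** P2@[12:14]
[15] read 'a'  n12⇒n7 (via fail)
[16] read 'e'  n7⇒n15 (via fail)
[17] read 'e'  n15⇒n16
[18] read 'b'  n16⇒n17  ** P4@[15:18]
[19] read 'd'  n17⇒n10 (via fail)  ** P6@[19:19]
[20] read 'c'  n10⇒n13  ** P3@[19:20]
[21] read 'd'  n13⇒n18  ** P6@[21:21]
[22] read 'e'  n18⇒n19
[23] read 'e'  n19⇒n20
[24] read 'a'  n20⇒n21  ** P5@[19:24]
[25] read 'b'  n21⇒n0 (via fail)
[26] read 'a'  n0⇒n14
[27] read 'e'  n14⇒n15
[28] read 'e'  n15⇒n16
[29] read 'b'  n16⇒n17  ** P4@[26:29]
[30] read 'b'  n17⇒n0 (via fail)
[31] read 'c'  n0⇒n1
[32] read 'd'  n1⇒n10 (via fail)  ** P6@[32:32]
[33] read 'c'  n10⇒n13  ** P3@[32:33]
[34] read 'd'  n13⇒n18  ** P6@[34:34]
[35] read 'b'  n18⇒n11 (via fail)
[36] read 'b'  n11⇒n0 (via fail)
[37] read 'c'  n0⇒n1
[38] read 'a'  n1⇒n7
[39] read 'b'  n7⇒n0 (via fail)
[40] read 'e'  n0⇒n0
[41] read 'd'  n0⇒n10  ** P6@[41:41]
[42] read 'c'  n10⇒n13  ** P3@[41:42]
[43] read 'b'  n13⇒n0 (via fail)
[44] read 'c'  n0⇒n1
[45] read 'd'  n1⇒n10 (via fail)  ** P6@[45:45]
[46] read 'c'  n10⇒n13  ** P3@[45:46]
[47] read 'c'  n13⇒n2 (via fail)
[48] read 'a'  n2⇒n7 (via fail)
[49] read 'd'  n7⇒n8  ** P6@[49:49]
[50] read 'c'  n8⇒n9  ** P1@[47:50],P3@[49:50]
[51] read 'a'  n9⇒n7 (via fail)
[52] read 'e'  n7⇒n15 (via fail)
[53] read 'e'  n15⇒n16
[54] read 'b'  n16⇒n17  ** P4@[51:54]
[55] read 'e'  n17⇒n0 (via fail)
[56] read 'c'  n0⇒n1
[57] read 'b'  n1⇒n0 (via fail)
[58] read 'c'  n0⇒n1
[59] read 'c'  n1⇒n2
[60] read 'c'  n2⇒n3
[61] read 'b'  n3⇒n4
[62] read 'c'  n4⇒n5
[63] read 'd'  n5⇒n6  ** P0@[58:63],P6@[63:63]
[64] read 'b'  n6⇒n11 (via fail)
[65] read 'd'  n11⇒n10 (via fail)  ** P6@[65:65]
[66] read 'a'  n10⇒n14 (via fail)

Result: [[5,0],[5,6],[8,6],[9,3],[10,6],[12,6],[14,2],[18,4],[19,6],[20,3],[21,6],[24,5],[29,4],[32,6],[33,3],[34,6],[41,6],[42,3],[45,6],[46,3],[49,6],[50,1],[50,3],[54,4],[63,0],[63,6],[65,6]]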